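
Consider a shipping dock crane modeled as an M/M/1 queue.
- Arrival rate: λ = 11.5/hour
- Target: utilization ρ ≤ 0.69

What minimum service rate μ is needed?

ρ = λ/μ, so μ = λ/ρ
μ ≥ 11.5/0.69 = 16.6667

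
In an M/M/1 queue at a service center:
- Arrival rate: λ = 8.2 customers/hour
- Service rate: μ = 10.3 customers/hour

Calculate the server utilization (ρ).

Server utilization: ρ = λ/μ
ρ = 8.2/10.3 = 0.7961
The server is busy 79.61% of the time.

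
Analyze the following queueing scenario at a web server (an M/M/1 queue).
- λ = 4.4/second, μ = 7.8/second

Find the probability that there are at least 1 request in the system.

ρ = λ/μ = 4.4/7.8 = 0.5641
P(N ≥ n) = ρⁿ
P(N ≥ 1) = 0.5641^1
P(N ≥ 1) = 0.5641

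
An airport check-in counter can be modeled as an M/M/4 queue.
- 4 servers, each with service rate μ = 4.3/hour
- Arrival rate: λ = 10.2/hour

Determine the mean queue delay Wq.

Traffic intensity: ρ = λ/(cμ) = 10.2/(4×4.3) = 0.5930
Since ρ = 0.5930 < 1, system is stable.
Offered load a = λ/μ = cρ = 10.2/4.3 = 2.3721
P₀ = [ Σₙ₌₀^3 aⁿ/n! + a^4/(4!(1-ρ)) ]⁻¹
Σ = a^0/0! + a^1/1! + a^2/2! + a^3/3! = 1.0000 + 2.3721 + 2.8134 + 2.2246 = 8.4101
a^4/(4!(1-ρ)) = 31.6612/(24 × 0.40698) = 3.2415
P₀ = 1/(8.4101 + 3.2415) = 0.08583
Lq = P₀·a^4·ρ / (4!(1-ρ)²) = 0.085825 × 31.6612 × 0.59302 / (24 × 0.16563) = 0.4054
Wq = Lq/λ = 0.40538/10.2 = 0.03974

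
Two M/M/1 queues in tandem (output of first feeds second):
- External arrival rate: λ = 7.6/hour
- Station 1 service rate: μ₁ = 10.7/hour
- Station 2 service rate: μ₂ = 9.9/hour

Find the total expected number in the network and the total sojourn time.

By Jackson's theorem, each station behaves as independent M/M/1.
Station 1: ρ₁ = 7.6/10.7 = 0.7103, L₁ = ρ₁/(1-ρ₁) = λ/(μ₁-λ) = 7.6/3.10 = 2.45161
Station 2: ρ₂ = 7.6/9.9 = 0.7677, L₂ = ρ₂/(1-ρ₂) = λ/(μ₂-λ) = 7.6/2.30 = 3.30435
Total: L = L₁ + L₂ = 2.45161 + 3.30435 = 5.7560
W = L/λ = 5.7560/7.6 = 0.7574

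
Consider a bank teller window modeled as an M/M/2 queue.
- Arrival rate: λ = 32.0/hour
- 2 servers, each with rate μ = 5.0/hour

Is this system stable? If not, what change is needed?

Stability requires ρ = λ/(cμ) < 1
ρ = 32.0/(2 × 5.0) = 32.0/10.00 = 3.2000
Since 3.2000 ≥ 1, the system is UNSTABLE.
Need c > λ/μ = 32.0/5.0 = 6.40.
Minimum servers needed: c = 7.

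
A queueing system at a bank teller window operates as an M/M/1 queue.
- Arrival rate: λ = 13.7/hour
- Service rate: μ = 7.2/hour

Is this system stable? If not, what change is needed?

Stability requires ρ = λ/(cμ) < 1
ρ = 13.7/(1 × 7.2) = 13.7/7.20 = 1.9028
Since 1.9028 ≥ 1, the system is UNSTABLE.
Queue grows without bound. Need μ > λ = 13.7.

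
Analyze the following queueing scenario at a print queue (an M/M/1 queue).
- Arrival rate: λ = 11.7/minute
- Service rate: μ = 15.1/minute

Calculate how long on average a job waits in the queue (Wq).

First, compute utilization: ρ = λ/μ = 11.7/15.1 = 0.7748
For M/M/1: Wq = λ/(μ(μ-λ))
Wq = 11.7/(15.1 × (15.1-11.7))
Wq = 11.7/(15.1 × 3.40)
Wq = 0.2279 minutes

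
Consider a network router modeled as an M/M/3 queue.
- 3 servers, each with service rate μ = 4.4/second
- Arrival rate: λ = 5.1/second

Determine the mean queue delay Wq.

Traffic intensity: ρ = λ/(cμ) = 5.1/(3×4.4) = 0.3864
Since ρ = 0.3864 < 1, system is stable.
Offered load a = λ/μ = cρ = 5.1/4.4 = 1.1591
P₀ = [ Σₙ₌₀^2 aⁿ/n! + a^3/(3!(1-ρ)) ]⁻¹
Σ = a^0/0! + a^1/1! + a^2/2! = 1.0000 + 1.1591 + 0.6717 = 2.8308
a^3/(3!(1-ρ)) = 1.5572/(6 × 0.6136) = 0.4230
P₀ = 1/(2.8308 + 0.4230) = 0.3073
Lq = P₀·a^3·ρ / (3!(1-ρ)²) = 0.30733 × 1.5572 × 0.38636 / (6 × 0.37655) = 0.08184
Wq = Lq/λ = 0.08184/5.1 = 0.01605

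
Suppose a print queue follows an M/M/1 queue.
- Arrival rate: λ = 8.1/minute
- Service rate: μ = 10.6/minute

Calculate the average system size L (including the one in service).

ρ = λ/μ = 8.1/10.6 = 0.7642
For M/M/1: L = λ/(μ-λ)
L = 8.1/(10.6-8.1) = 8.1/2.50
L = 3.2400 jobs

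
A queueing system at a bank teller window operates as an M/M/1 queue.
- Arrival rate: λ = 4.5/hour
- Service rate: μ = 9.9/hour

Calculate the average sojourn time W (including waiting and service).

First, compute utilization: ρ = λ/μ = 4.5/9.9 = 0.4545
For M/M/1: W = 1/(μ-λ)
W = 1/(9.9-4.5) = 1/5.40
W = 0.1852 hours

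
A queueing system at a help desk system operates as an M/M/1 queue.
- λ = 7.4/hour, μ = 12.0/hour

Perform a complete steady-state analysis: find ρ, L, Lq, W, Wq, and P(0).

Step 1: ρ = λ/μ = 7.4/12.0 = 0.6167
Step 2: L = λ/(μ-λ) = 7.4/4.60 = 1.6087
Step 3: Lq = λ²/(μ(μ-λ)) = 54.76/(12.0×4.60) = 0.9920
Step 4: W = 1/(μ-λ) = 1/4.60 = 0.21739
Step 5: Wq = λ/(μ(μ-λ)) = 7.4/(12.0×4.60) = 0.1341
Step 6: P(0) = 1-ρ = 0.3833
Verify: L = λW = 7.4×0.21739 = 1.6087 ✔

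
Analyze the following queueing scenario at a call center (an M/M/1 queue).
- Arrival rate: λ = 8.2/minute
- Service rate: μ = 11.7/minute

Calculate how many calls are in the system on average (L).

ρ = λ/μ = 8.2/11.7 = 0.7009
For M/M/1: L = λ/(μ-λ)
L = 8.2/(11.7-8.2) = 8.2/3.50
L = 2.3429 calls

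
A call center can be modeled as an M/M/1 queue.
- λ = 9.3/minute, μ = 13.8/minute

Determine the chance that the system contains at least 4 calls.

ρ = λ/μ = 9.3/13.8 = 0.67391
P(N ≥ n) = ρⁿ
P(N ≥ 4) = 0.67391^4
P(N ≥ 4) = 0.2063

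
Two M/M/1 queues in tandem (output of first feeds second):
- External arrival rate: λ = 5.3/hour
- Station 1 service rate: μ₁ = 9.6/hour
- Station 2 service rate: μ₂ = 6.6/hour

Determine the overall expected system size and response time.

By Jackson's theorem, each station behaves as independent M/M/1.
Station 1: ρ₁ = 5.3/9.6 = 0.5521, L₁ = ρ₁/(1-ρ₁) = λ/(μ₁-λ) = 5.3/4.30 = 1.2326
Station 2: ρ₂ = 5.3/6.6 = 0.8030, L₂ = ρ₂/(1-ρ₂) = λ/(μ₂-λ) = 5.3/1.30 = 4.0769
Total: L = L₁ + L₂ = 1.2326 + 4.0769 = 5.3095
W = L/λ = 5.3095/5.3 = 1.0018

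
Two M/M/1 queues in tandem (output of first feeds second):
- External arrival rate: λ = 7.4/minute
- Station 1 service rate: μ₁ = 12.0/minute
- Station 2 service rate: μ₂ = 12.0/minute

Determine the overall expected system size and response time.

By Jackson's theorem, each station behaves as independent M/M/1.
Station 1: ρ₁ = 7.4/12.0 = 0.6167, L₁ = ρ₁/(1-ρ₁) = λ/(μ₁-λ) = 7.4/4.60 = 1.6087
Station 2: ρ₂ = 7.4/12.0 = 0.6167, L₂ = ρ₂/(1-ρ₂) = λ/(μ₂-λ) = 7.4/4.60 = 1.6087
Total: L = L₁ + L₂ = 1.6087 + 1.6087 = 3.2174
W = L/λ = 3.2174/7.4 = 0.4348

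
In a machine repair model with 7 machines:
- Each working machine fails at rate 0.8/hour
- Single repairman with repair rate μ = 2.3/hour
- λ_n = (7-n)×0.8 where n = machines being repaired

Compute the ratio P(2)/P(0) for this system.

P(2)/P(0) = ∏_{i=0}^{2-1} λ_i/μ_{i+1}
= (7-0)×0.8/2.3 × (7-1)×0.8/2.3
= 5.0813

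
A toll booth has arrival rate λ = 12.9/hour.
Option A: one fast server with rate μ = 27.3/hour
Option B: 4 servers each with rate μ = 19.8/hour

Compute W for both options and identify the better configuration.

Option A: single server μ = 27.3 (M/M/1)
  ρ_A = 12.9/27.3 = 0.4725
  W_A = 1/(μ-λ) = 1/(27.3-12.9) = 1/14.40 = 0.06944

Option B: 4 servers μ = 19.8 (M/M/4)
  ρ_B = λ/(cμ) = 12.9/(4×19.8) = 0.1629
  Offered load a = λ/μ = cρ = 12.9/19.8 = 0.6515
  P₀ = [ Σₙ₌₀^3 aⁿ/n! + a^4/(4!(1-ρ)) ]⁻¹
  Σ = a^0/0! + a^1/1! + a^2/2! + a^3/3! = 1.0000 + 0.6515 + 0.2122 + 0.04609 = 1.9098
  a^4/(4!(1-ρ)) = 0.18018/(24 × 0.83712) = 0.008968
  P₀ = 1/(1.9098 + 0.008968) = 0.5212
  Lq = P₀·a^4·ρ / (4!(1-ρ)²) = 0.52116 × 0.18018 × 0.16288 / (24 × 0.70077) = 0.0009094
  Wq_B = Lq/λ = 0.00090937/12.9 = 0.00007049
  W_B = Wq_B + 1/μ = 0.00007049 + 0.05051 = 0.05058

Since W_B = 0.05058 < W_A = 0.06944, Option B (multiple servers) has the shorter time in system.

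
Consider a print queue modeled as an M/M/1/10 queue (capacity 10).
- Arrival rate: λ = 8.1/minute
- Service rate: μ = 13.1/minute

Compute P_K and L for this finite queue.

ρ = λ/μ = 8.1/13.1 = 0.61832
P₀ = (1-ρ)/(1-ρ^(K+1)) = (1-0.61832)/(1-0.61832^11) = 0.38168/0.99495 = 0.3836
P_K = P₀×ρ^K = 0.38362 × 0.61832^10 = 0.38362 × 0.0081683 = 0.003134
Blocking probability P_10 = 0.003134 (0.31%)
L = ρ[1 - (K+1)ρ^K + Kρ^(K+1)] / [(1-ρ)(1-ρ^(K+1))]
L = 0.61832 × (1 - 11×0.008168 + 10×0.005051) / ((1 - 0.61832) × (1 - 0.005051)) = 1.5642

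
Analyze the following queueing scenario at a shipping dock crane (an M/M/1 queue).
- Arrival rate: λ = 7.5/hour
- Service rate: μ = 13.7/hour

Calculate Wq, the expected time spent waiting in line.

First, compute utilization: ρ = λ/μ = 7.5/13.7 = 0.5474
For M/M/1: Wq = λ/(μ(μ-λ))
Wq = 7.5/(13.7 × (13.7-7.5))
Wq = 7.5/(13.7 × 6.20)
Wq = 0.08830 hours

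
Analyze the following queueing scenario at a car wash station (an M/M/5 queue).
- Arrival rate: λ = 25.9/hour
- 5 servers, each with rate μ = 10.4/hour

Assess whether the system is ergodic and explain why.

Stability requires ρ = λ/(cμ) < 1
ρ = 25.9/(5 × 10.4) = 25.9/52.00 = 0.4981
Since 0.4981 < 1, the system is STABLE.
The servers are busy 49.81% of the time.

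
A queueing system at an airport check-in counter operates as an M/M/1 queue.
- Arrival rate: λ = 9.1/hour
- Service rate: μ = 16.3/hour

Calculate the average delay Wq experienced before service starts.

First, compute utilization: ρ = λ/μ = 9.1/16.3 = 0.5583
For M/M/1: Wq = λ/(μ(μ-λ))
Wq = 9.1/(16.3 × (16.3-9.1))
Wq = 9.1/(16.3 × 7.20)
Wq = 0.07754 hours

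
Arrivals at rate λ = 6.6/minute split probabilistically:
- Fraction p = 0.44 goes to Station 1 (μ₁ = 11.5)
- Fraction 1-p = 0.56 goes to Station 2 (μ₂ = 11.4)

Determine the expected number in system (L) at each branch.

Effective rates: λ₁ = 6.6×0.44 = 2.904, λ₂ = 6.6×0.56 = 3.696
Station 1: ρ₁ = 2.904/11.5 = 0.2525, L₁ = ρ₁/(1-ρ₁) = 0.2525/(1-0.2525) = 0.3378
Station 2: ρ₂ = 3.696/11.4 = 0.324211, L₂ = ρ₂/(1-ρ₂) = 0.324211/(1-0.324211) = 0.4798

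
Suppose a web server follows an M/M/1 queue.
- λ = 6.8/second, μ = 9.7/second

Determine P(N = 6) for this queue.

ρ = λ/μ = 6.8/9.7 = 0.70103
P(n) = (1-ρ)ρⁿ
P(6) = (1-0.70103) × 0.70103^6
P(6) = 0.2990 × 0.1187
P(6) = 0.03549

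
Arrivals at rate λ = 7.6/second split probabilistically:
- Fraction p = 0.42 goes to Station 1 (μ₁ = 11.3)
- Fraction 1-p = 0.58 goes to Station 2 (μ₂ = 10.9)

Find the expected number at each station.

Effective rates: λ₁ = 7.6×0.42 = 3.192, λ₂ = 7.6×0.58 = 4.408
Station 1: ρ₁ = 3.192/11.3 = 0.2825, L₁ = ρ₁/(1-ρ₁) = 0.2825/(1-0.2825) = 0.3937
Station 2: ρ₂ = 4.408/10.9 = 0.4044, L₂ = ρ₂/(1-ρ₂) = 0.4044/(1-0.4044) = 0.6790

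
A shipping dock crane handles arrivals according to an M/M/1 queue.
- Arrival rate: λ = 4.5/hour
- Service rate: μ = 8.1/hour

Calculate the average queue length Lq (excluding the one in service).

ρ = λ/μ = 4.5/8.1 = 0.5556
For M/M/1: Lq = λ²/(μ(μ-λ))
Lq = 20.25/(8.1 × 3.60)
Lq = 0.6944 containers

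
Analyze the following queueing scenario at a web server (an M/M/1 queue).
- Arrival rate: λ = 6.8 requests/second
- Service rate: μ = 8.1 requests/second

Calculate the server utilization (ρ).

Server utilization: ρ = λ/μ
ρ = 6.8/8.1 = 0.8395
The server is busy 83.95% of the time.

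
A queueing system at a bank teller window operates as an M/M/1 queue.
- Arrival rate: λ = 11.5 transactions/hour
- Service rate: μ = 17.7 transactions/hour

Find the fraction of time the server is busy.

Server utilization: ρ = λ/μ
ρ = 11.5/17.7 = 0.6497
The server is busy 64.97% of the time.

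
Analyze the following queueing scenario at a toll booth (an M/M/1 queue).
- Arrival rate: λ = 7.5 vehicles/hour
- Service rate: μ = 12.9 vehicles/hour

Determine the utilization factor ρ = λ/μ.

Server utilization: ρ = λ/μ
ρ = 7.5/12.9 = 0.5814
The server is busy 58.14% of the time.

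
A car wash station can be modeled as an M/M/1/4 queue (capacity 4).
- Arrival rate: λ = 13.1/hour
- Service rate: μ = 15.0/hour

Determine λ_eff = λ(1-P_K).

ρ = λ/μ = 13.1/15.0 = 0.873333
P₀ = (1-ρ)/(1-ρ^(K+1)) = (1-0.873333)/(1-0.873333^5) = 0.1267/0.4920 = 0.2575
P_K = P₀×ρ^K = 0.2575 × 0.873333^4 = 0.2575 × 0.5817 = 0.1498
λ_eff = λ(1-P_K) = 13.1 × (1 - 0.14978) = 13.1 × 0.85022 = 11.1379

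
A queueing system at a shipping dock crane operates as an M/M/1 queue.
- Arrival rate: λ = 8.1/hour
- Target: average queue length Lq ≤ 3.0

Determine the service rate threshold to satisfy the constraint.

For M/M/1: Lq = λ²/(μ(μ-λ))
Need Lq ≤ 3.0, i.e. μ(μ-λ) ≥ λ²/3.0
μ² - 8.1μ - 65.61/3.0 ≥ 0  →  μ² - 8.1μ - 21.8700 ≥ 0
Quadratic formula (positive root): μ = [λ + √(λ² + 4×21.8700)]/2
Discriminant: 65.61 + 4×21.8700 = 153.0900, √153.0900 = 12.3730
μ ≥ (8.1 + 12.3730)/2 = 10.2365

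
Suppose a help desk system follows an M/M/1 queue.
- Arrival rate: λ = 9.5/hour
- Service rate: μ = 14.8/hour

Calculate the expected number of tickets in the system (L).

ρ = λ/μ = 9.5/14.8 = 0.6419
For M/M/1: L = λ/(μ-λ)
L = 9.5/(14.8-9.5) = 9.5/5.30
L = 1.7925 tickets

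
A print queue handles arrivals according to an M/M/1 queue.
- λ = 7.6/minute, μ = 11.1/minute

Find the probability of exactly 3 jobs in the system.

ρ = λ/μ = 7.6/11.1 = 0.6847
P(n) = (1-ρ)ρⁿ
P(3) = (1-0.6847) × 0.6847^3
P(3) = 0.3153 × 0.3210
P(3) = 0.1012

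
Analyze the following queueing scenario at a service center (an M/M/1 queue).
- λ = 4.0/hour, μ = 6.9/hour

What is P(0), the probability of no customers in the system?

ρ = λ/μ = 4.0/6.9 = 0.5797
P(0) = 1 - ρ = 1 - 0.5797 = 0.4203
The server is idle 42.03% of the time.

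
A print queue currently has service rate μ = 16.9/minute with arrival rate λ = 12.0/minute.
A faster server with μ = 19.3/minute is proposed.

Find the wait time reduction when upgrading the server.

System 1: ρ₁ = 12.0/16.9 = 0.7101, W₁ = 1/(16.9-12.0) = 0.2041
System 2: ρ₂ = 12.0/19.3 = 0.6218, W₂ = 1/(19.3-12.0) = 0.1370
Improvement: (W₁-W₂)/W₁ = (0.2041-0.1370)/0.2041 = 32.88%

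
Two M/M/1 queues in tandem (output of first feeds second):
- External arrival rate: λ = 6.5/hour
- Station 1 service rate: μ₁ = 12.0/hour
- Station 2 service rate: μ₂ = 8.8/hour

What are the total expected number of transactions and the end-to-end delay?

By Jackson's theorem, each station behaves as independent M/M/1.
Station 1: ρ₁ = 6.5/12.0 = 0.5417, L₁ = ρ₁/(1-ρ₁) = λ/(μ₁-λ) = 6.5/5.50 = 1.1818
Station 2: ρ₂ = 6.5/8.8 = 0.7386, L₂ = ρ₂/(1-ρ₂) = λ/(μ₂-λ) = 6.5/2.30 = 2.8261
Total: L = L₁ + L₂ = 1.1818 + 2.8261 = 4.0079
W = L/λ = 4.0079/6.5 = 0.6166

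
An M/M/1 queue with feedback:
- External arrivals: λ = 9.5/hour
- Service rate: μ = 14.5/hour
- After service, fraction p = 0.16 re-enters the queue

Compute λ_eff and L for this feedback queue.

Effective arrival rate: λ_eff = λ/(1-p) = 9.5/(1-0.16) = 9.5/0.84 = 11.3095
ρ = λ_eff/μ = 11.3095/14.5 = 0.77997
L = ρ/(1-ρ) = 0.77997/(1-0.77997) = 3.5448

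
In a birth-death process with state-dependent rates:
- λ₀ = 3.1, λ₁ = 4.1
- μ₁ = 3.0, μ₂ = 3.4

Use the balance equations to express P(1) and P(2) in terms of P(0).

Balance equations:
State 0: λ₀P₀ = μ₁P₁ → P₁ = (λ₀/μ₁)P₀ = (3.1/3.0)P₀ = 1.0333P₀
State 1: P₂ = (λ₀λ₁)/(μ₁μ₂)P₀ = (3.1×4.1)/(3.0×3.4)P₀ = 1.2461P₀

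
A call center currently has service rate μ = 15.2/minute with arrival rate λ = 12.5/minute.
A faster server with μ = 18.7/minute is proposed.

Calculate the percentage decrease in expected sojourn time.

System 1: ρ₁ = 12.5/15.2 = 0.8224, W₁ = 1/(15.2-12.5) = 0.3704
System 2: ρ₂ = 12.5/18.7 = 0.6684, W₂ = 1/(18.7-12.5) = 0.1613
Improvement: (W₁-W₂)/W₁ = (0.3704-0.1613)/0.3704 = 56.45%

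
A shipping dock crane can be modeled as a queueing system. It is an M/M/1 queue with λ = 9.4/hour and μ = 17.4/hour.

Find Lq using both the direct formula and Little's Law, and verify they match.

Method 1 (direct): Lq = λ²/(μ(μ-λ)) = 88.36/(17.4 × 8.00) = 0.6348

Method 2 (Little's Law):
W = 1/(μ-λ) = 1/8.00 = 0.1250
Wq = W - 1/μ = 0.1250 - 0.05747 = 0.06753
Lq = λWq = 9.4 × 0.06753 = 0.6348 ✔ (matches Method 1)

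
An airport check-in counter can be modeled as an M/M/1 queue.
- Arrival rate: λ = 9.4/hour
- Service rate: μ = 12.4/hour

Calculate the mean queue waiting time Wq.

First, compute utilization: ρ = λ/μ = 9.4/12.4 = 0.7581
For M/M/1: Wq = λ/(μ(μ-λ))
Wq = 9.4/(12.4 × (12.4-9.4))
Wq = 9.4/(12.4 × 3.00)
Wq = 0.2527 hours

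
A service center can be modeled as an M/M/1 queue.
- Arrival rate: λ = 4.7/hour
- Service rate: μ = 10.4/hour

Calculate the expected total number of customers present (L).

ρ = λ/μ = 4.7/10.4 = 0.4519
For M/M/1: L = λ/(μ-λ)
L = 4.7/(10.4-4.7) = 4.7/5.70
L = 0.8246 customers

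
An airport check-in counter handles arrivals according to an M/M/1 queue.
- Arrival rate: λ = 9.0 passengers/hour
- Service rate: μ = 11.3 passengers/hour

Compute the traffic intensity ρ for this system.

Server utilization: ρ = λ/μ
ρ = 9.0/11.3 = 0.7965
The server is busy 79.65% of the time.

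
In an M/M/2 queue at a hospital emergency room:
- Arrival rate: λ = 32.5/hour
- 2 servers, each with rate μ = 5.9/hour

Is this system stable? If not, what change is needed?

Stability requires ρ = λ/(cμ) < 1
ρ = 32.5/(2 × 5.9) = 32.5/11.80 = 2.7542
Since 2.7542 ≥ 1, the system is UNSTABLE.
Need c > λ/μ = 32.5/5.9 = 5.51.
Minimum servers needed: c = 6.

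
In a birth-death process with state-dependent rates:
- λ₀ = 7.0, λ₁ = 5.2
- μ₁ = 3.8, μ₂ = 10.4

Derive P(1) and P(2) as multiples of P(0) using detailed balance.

Balance equations:
State 0: λ₀P₀ = μ₁P₁ → P₁ = (λ₀/μ₁)P₀ = (7.0/3.8)P₀ = 1.8421P₀
State 1: P₂ = (λ₀λ₁)/(μ₁μ₂)P₀ = (7.0×5.2)/(3.8×10.4)P₀ = 0.9211P₀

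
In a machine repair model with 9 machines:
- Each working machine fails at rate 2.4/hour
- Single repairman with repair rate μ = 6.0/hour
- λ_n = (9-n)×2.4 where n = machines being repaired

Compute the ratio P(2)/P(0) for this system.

P(2)/P(0) = ∏_{i=0}^{2-1} λ_i/μ_{i+1}
= (9-0)×2.4/6.0 × (9-1)×2.4/6.0
= 11.5200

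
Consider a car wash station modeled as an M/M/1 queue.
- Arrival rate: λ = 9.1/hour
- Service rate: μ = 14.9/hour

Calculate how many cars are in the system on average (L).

ρ = λ/μ = 9.1/14.9 = 0.6107
For M/M/1: L = λ/(μ-λ)
L = 9.1/(14.9-9.1) = 9.1/5.80
L = 1.5690 cars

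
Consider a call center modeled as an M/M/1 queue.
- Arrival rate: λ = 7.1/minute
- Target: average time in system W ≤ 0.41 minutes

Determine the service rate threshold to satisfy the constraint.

For M/M/1: W = 1/(μ-λ)
Need W ≤ 0.41, so 1/(μ-λ) ≤ 0.41
μ - λ ≥ 1/0.41 = 2.4390
μ ≥ 7.1 + 2.4390 = 9.5390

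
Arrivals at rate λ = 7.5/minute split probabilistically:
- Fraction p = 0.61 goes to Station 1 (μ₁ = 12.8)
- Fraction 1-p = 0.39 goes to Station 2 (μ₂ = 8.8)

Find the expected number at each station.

Effective rates: λ₁ = 7.5×0.61 = 4.575, λ₂ = 7.5×0.39 = 2.925
Station 1: ρ₁ = 4.575/12.8 = 0.3574, L₁ = ρ₁/(1-ρ₁) = 0.3574/(1-0.3574) = 0.5562
Station 2: ρ₂ = 2.925/8.8 = 0.3324, L₂ = ρ₂/(1-ρ₂) = 0.3324/(1-0.3324) = 0.4979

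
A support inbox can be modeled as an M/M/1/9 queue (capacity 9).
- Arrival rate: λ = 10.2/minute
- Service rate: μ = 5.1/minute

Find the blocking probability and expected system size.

ρ = λ/μ = 10.2/5.1 = 2.0000
P₀ = (1-ρ)/(1-ρ^(K+1)) = (1-2.0000)/(1-2.0000^10) = -1.0000/-1023.0000 = 0.0009775
P_K = P₀×ρ^K = 0.0009775 × 2.0000^9 = 0.0009775 × 512.0000 = 0.5005
Blocking probability P_9 = 0.5005 (50.05%)
L = ρ[1 - (K+1)ρ^K + Kρ^(K+1)] / [(1-ρ)(1-ρ^(K+1))]
L = 2.0000 × (1 - 10×512.0000 + 9×1024.0000) / ((1 - 2.0000) × (1 - 1024.0000)) = 8.0098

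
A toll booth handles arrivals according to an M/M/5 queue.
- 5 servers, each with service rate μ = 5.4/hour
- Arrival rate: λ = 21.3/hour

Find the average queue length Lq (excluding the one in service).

Traffic intensity: ρ = λ/(cμ) = 21.3/(5×5.4) = 0.7889
Since ρ = 0.7889 < 1, system is stable.
Offered load a = λ/μ = cρ = 21.3/5.4 = 3.9444
P₀ = [ Σₙ₌₀^4 aⁿ/n! + a^5/(5!(1-ρ)) ]⁻¹
Σ = a^0/0! + a^1/1! + a^2/2! + a^3/3! + a^4/4! = 1.0000 + 3.9444 + 7.7793 + 10.2284 + 10.0863 = 33.0384
a^5/(5!(1-ρ)) = 954.8370/(120 × 0.2111111) = 37.6909
P₀ = 1/(33.0384 + 37.6909) = 0.01414
Lq = P₀·a^5·ρ / (5!(1-ρ)²) = 0.014138 × 954.8370 × 0.78889 / (120 × 0.044568) = 1.9913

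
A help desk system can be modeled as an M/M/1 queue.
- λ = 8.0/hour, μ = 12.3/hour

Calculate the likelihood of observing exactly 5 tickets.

ρ = λ/μ = 8.0/12.3 = 0.6504
P(n) = (1-ρ)ρⁿ
P(5) = (1-0.6504) × 0.6504^5
P(5) = 0.3496 × 0.1164
P(5) = 0.04069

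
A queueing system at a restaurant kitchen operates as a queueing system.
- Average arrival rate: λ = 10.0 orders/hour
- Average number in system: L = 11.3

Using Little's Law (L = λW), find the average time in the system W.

Little's Law: L = λW, so W = L/λ
W = 11.3/10.0 = 1.1300 hours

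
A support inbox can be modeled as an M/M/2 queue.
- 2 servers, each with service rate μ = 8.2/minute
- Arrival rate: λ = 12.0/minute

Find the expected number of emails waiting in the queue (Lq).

Traffic intensity: ρ = λ/(cμ) = 12.0/(2×8.2) = 0.7317
Since ρ = 0.7317 < 1, system is stable.
Offered load a = λ/μ = cρ = 12.0/8.2 = 1.4634
P₀ = [ Σₙ₌₀^1 aⁿ/n! + a^2/(2!(1-ρ)) ]⁻¹
Σ = a^0/0! + a^1/1! = 1.0000 + 1.4634 = 2.4634
a^2/(2!(1-ρ)) = 2.1416/(2 × 0.2683) = 3.9911
P₀ = 1/(2.4634 + 3.9911) = 0.1549
Lq = P₀·a^2·ρ / (2!(1-ρ)²) = 0.15493 × 2.1416 × 0.73171 / (2 × 0.071981) = 1.6864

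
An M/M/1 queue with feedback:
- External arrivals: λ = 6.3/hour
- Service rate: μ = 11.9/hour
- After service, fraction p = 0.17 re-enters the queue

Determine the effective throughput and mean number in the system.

Effective arrival rate: λ_eff = λ/(1-p) = 6.3/(1-0.17) = 6.3/0.83 = 7.5904
ρ = λ_eff/μ = 7.5904/11.9 = 0.63785
L = ρ/(1-ρ) = 0.63785/(1-0.63785) = 1.7613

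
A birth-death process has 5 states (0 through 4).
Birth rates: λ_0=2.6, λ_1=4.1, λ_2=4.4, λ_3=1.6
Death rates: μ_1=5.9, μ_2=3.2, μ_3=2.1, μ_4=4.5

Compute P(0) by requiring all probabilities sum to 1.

Ratios P(n)/P(0) = (λ₀···λₙ₋₁)/(μ₁···μₙ):
P(1)/P(0) = (2.6)/(5.9) = 0.4407
P(2)/P(0) = (2.6×4.1)/(5.9×3.2) = 0.5646
P(3)/P(0) = (2.6×4.1×4.4)/(5.9×3.2×2.1) = 1.1830
P(4)/P(0) = (2.6×4.1×4.4×1.6)/(5.9×3.2×2.1×4.5) = 0.4206

Normalization: ∑ P(n) = 1
P(0) × (1.0000 + 0.4407 + 0.5646 + 1.1830 + 0.4206) = 1
P(0) × 3.6089 = 1
P(0) = 1/3.6089 = 0.2771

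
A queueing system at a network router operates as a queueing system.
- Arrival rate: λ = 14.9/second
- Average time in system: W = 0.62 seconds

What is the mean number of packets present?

Little's Law: L = λW
L = 14.9 × 0.62 = 9.2380 packets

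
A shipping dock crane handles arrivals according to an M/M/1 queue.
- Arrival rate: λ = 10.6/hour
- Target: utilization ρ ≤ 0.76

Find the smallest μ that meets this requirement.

ρ = λ/μ, so μ = λ/ρ
μ ≥ 10.6/0.76 = 13.9474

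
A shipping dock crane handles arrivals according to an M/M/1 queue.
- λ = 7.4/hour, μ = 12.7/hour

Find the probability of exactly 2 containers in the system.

ρ = λ/μ = 7.4/12.7 = 0.5827
P(n) = (1-ρ)ρⁿ
P(2) = (1-0.5827) × 0.5827^2
P(2) = 0.4173 × 0.3395
P(2) = 0.1417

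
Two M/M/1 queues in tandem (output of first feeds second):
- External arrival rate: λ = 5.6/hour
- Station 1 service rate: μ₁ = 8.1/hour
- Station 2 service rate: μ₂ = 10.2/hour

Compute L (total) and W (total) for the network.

By Jackson's theorem, each station behaves as independent M/M/1.
Station 1: ρ₁ = 5.6/8.1 = 0.6914, L₁ = ρ₁/(1-ρ₁) = λ/(μ₁-λ) = 5.6/2.50 = 2.2400
Station 2: ρ₂ = 5.6/10.2 = 0.5490, L₂ = ρ₂/(1-ρ₂) = λ/(μ₂-λ) = 5.6/4.60 = 1.2174
Total: L = L₁ + L₂ = 2.2400 + 1.2174 = 3.4574
W = L/λ = 3.4574/5.6 = 0.6174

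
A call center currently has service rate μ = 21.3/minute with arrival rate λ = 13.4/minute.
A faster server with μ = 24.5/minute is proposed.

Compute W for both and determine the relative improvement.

System 1: ρ₁ = 13.4/21.3 = 0.6291, W₁ = 1/(21.3-13.4) = 0.12658
System 2: ρ₂ = 13.4/24.5 = 0.5469, W₂ = 1/(24.5-13.4) = 0.090090
Improvement: (W₁-W₂)/W₁ = (0.12658-0.090090)/0.12658 = 28.83%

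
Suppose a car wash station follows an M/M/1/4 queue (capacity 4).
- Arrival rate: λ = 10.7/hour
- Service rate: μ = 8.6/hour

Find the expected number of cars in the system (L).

ρ = λ/μ = 10.7/8.6 = 1.2442
P₀ = (1-ρ)/(1-ρ^(K+1)) = (1-1.2442)/(1-1.2442^5) = -0.2442/-1.9816 = 0.1232
P_K = P₀×ρ^K = 0.12323 × 1.2442^4 = 0.12323 × 2.3964 = 0.2953
L = ρ[1 - (K+1)ρ^K + Kρ^(K+1)] / [(1-ρ)(1-ρ^(K+1))]
L = 1.2442 × (1 - 5×2.3964 + 4×2.9816) / ((1 - 1.2442) × (1 - 2.9816)) = 2.4282 cars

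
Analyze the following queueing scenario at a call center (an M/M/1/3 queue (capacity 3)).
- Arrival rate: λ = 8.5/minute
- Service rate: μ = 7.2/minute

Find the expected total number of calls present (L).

ρ = λ/μ = 8.5/7.2 = 1.1806
P₀ = (1-ρ)/(1-ρ^(K+1)) = (1-1.1806)/(1-1.1806^4) = -0.1806/-0.9427 = 0.1916
P_K = P₀×ρ^K = 0.19157 × 1.1806^3 = 0.19157 × 1.6455 = 0.3152
L = ρ[1 - (K+1)ρ^K + Kρ^(K+1)] / [(1-ρ)(1-ρ^(K+1))]
L = 1.1806 × (1 - 4×1.645540 + 3×1.942724) / ((1 - 1.1806) × (1 - 1.942724)) = 1.7059 calls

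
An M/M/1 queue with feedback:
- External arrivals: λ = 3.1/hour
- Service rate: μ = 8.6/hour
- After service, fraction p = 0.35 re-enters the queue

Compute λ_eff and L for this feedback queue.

Effective arrival rate: λ_eff = λ/(1-p) = 3.1/(1-0.35) = 3.1/0.65 = 4.7692
ρ = λ_eff/μ = 4.7692/8.6 = 0.55456
L = ρ/(1-ρ) = 0.55456/(1-0.55456) = 1.2450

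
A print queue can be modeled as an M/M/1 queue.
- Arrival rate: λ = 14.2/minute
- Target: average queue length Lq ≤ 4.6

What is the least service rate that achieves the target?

For M/M/1: Lq = λ²/(μ(μ-λ))
Need Lq ≤ 4.6, i.e. μ(μ-λ) ≥ λ²/4.6
μ² - 14.2μ - 201.64/4.6 ≥ 0  →  μ² - 14.2μ - 43.834783 ≥ 0
Quadratic formula (positive root): μ = [λ + √(λ² + 4×43.834783)]/2
Discriminant: 201.64 + 4×43.834783 = 376.97913, √376.97913 = 19.4160
μ ≥ (14.2 + 19.4160)/2 = 16.8080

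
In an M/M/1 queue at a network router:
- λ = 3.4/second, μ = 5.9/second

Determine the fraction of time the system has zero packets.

ρ = λ/μ = 3.4/5.9 = 0.5763
P(0) = 1 - ρ = 1 - 0.5763 = 0.4237
The server is idle 42.37% of the time.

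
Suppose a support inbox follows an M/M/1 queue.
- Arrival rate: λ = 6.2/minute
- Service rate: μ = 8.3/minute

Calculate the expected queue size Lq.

ρ = λ/μ = 6.2/8.3 = 0.7470
For M/M/1: Lq = λ²/(μ(μ-λ))
Lq = 38.44/(8.3 × 2.10)
Lq = 2.2054 emails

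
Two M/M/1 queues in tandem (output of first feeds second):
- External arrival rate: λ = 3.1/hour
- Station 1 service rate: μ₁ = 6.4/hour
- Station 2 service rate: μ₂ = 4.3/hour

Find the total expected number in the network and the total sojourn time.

By Jackson's theorem, each station behaves as independent M/M/1.
Station 1: ρ₁ = 3.1/6.4 = 0.4844, L₁ = ρ₁/(1-ρ₁) = λ/(μ₁-λ) = 3.1/3.30 = 0.9394
Station 2: ρ₂ = 3.1/4.3 = 0.7209, L₂ = ρ₂/(1-ρ₂) = λ/(μ₂-λ) = 3.1/1.20 = 2.5833
Total: L = L₁ + L₂ = 0.9394 + 2.5833 = 3.5227
W = L/λ = 3.5227/3.1 = 1.1364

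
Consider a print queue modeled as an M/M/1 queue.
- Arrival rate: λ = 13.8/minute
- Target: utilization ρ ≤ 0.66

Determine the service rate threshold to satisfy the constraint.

ρ = λ/μ, so μ = λ/ρ
μ ≥ 13.8/0.66 = 20.9091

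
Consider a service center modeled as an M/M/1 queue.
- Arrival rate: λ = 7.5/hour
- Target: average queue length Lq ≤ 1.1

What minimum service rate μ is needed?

For M/M/1: Lq = λ²/(μ(μ-λ))
Need Lq ≤ 1.1, i.e. μ(μ-λ) ≥ λ²/1.1
μ² - 7.5μ - 56.25/1.1 ≥ 0  →  μ² - 7.5μ - 51.136364 ≥ 0
Quadratic formula (positive root): μ = [λ + √(λ² + 4×51.136364)]/2
Discriminant: 56.25 + 4×51.136364 = 260.7955, √260.7955 = 16.1492
μ ≥ (7.5 + 16.1492)/2 = 11.8246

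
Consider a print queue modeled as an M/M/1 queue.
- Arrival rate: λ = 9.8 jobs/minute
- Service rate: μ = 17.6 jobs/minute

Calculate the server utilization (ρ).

Server utilization: ρ = λ/μ
ρ = 9.8/17.6 = 0.5568
The server is busy 55.68% of the time.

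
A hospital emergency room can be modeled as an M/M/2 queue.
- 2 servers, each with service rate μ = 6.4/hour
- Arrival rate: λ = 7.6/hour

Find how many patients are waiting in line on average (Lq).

Traffic intensity: ρ = λ/(cμ) = 7.6/(2×6.4) = 0.5937
Since ρ = 0.5937 < 1, system is stable.
Offered load a = λ/μ = cρ = 7.6/6.4 = 1.1875
P₀ = [ Σₙ₌₀^1 aⁿ/n! + a^2/(2!(1-ρ)) ]⁻¹
Σ = a^0/0! + a^1/1! = 1.0000 + 1.1875 = 2.1875
a^2/(2!(1-ρ)) = 1.4102/(2 × 0.40625) = 1.7356
P₀ = 1/(2.1875 + 1.7356) = 0.2549
Lq = P₀·a^2·ρ / (2!(1-ρ)²) = 0.25490 × 1.4102 × 0.59375 / (2 × 0.16504) = 0.6466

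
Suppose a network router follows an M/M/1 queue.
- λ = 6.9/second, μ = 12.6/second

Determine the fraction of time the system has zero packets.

ρ = λ/μ = 6.9/12.6 = 0.5476
P(0) = 1 - ρ = 1 - 0.5476 = 0.4524
The server is idle 45.24% of the time.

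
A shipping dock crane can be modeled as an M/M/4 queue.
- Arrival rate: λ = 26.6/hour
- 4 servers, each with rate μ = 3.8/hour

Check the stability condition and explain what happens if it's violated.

Stability requires ρ = λ/(cμ) < 1
ρ = 26.6/(4 × 3.8) = 26.6/15.20 = 1.7500
Since 1.7500 ≥ 1, the system is UNSTABLE.
Need c > λ/μ = 26.6/3.8 = 7.00.
Minimum servers needed: c = 8.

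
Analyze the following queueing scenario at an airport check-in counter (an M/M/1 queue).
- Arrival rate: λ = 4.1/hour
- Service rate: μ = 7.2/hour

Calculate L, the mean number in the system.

ρ = λ/μ = 4.1/7.2 = 0.5694
For M/M/1: L = λ/(μ-λ)
L = 4.1/(7.2-4.1) = 4.1/3.10
L = 1.3226 passengers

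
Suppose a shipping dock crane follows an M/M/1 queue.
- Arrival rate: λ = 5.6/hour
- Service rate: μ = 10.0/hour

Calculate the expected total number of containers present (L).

ρ = λ/μ = 5.6/10.0 = 0.5600
For M/M/1: L = λ/(μ-λ)
L = 5.6/(10.0-5.6) = 5.6/4.40
L = 1.2727 containers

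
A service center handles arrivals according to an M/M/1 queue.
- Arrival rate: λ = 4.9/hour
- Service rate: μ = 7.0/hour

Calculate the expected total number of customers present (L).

ρ = λ/μ = 4.9/7.0 = 0.7000
For M/M/1: L = λ/(μ-λ)
L = 4.9/(7.0-4.9) = 4.9/2.10
L = 2.3333 customers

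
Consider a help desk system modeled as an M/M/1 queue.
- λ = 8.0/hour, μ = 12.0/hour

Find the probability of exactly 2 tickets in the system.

ρ = λ/μ = 8.0/12.0 = 0.6667
P(n) = (1-ρ)ρⁿ
P(2) = (1-0.6667) × 0.6667^2
P(2) = 0.33330 × 0.44449
P(2) = 0.1481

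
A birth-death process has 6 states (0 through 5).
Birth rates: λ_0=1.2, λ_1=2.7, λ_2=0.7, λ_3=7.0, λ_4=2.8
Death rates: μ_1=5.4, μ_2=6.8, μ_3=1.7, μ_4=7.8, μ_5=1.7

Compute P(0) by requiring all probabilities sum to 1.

Ratios P(n)/P(0) = (λ₀···λₙ₋₁)/(μ₁···μₙ):
P(1)/P(0) = (1.2)/(5.4) = 0.2222
P(2)/P(0) = (1.2×2.7)/(5.4×6.8) = 0.08824
P(3)/P(0) = (1.2×2.7×0.7)/(5.4×6.8×1.7) = 0.03633
P(4)/P(0) = (1.2×2.7×0.7×7.0)/(5.4×6.8×1.7×7.8) = 0.03261
P(5)/P(0) = (1.2×2.7×0.7×7.0×2.8)/(5.4×6.8×1.7×7.8×1.7) = 0.05370

Normalization: ∑ P(n) = 1
P(0) × (1.0000 + 0.2222 + 0.08824 + 0.03633 + 0.03261 + 0.05370) = 1
P(0) × 1.4331 = 1
P(0) = 1/1.4331 = 0.6978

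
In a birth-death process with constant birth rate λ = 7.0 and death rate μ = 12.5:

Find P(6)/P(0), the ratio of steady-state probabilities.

For constant rates: P(n)/P(0) = (λ/μ)^n
P(6)/P(0) = (7.0/12.5)^6 = 0.5600^6 = 0.03084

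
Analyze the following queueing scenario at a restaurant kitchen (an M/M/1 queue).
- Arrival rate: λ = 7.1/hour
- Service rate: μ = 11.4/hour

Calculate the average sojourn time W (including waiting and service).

First, compute utilization: ρ = λ/μ = 7.1/11.4 = 0.6228
For M/M/1: W = 1/(μ-λ)
W = 1/(11.4-7.1) = 1/4.30
W = 0.2326 hours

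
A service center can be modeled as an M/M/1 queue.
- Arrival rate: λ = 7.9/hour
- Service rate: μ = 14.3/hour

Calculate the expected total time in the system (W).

First, compute utilization: ρ = λ/μ = 7.9/14.3 = 0.5524
For M/M/1: W = 1/(μ-λ)
W = 1/(14.3-7.9) = 1/6.40
W = 0.1562 hours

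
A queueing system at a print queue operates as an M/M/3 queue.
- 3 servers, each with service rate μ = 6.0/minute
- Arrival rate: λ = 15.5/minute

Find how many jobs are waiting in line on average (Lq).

Traffic intensity: ρ = λ/(cμ) = 15.5/(3×6.0) = 0.8611
Since ρ = 0.8611 < 1, system is stable.
Offered load a = λ/μ = cρ = 15.5/6.0 = 2.5833
P₀ = [ Σₙ₌₀^2 aⁿ/n! + a^3/(3!(1-ρ)) ]⁻¹
Σ = a^0/0! + a^1/1! + a^2/2! = 1.0000 + 2.5833 + 3.3368 = 6.9201
a^3/(3!(1-ρ)) = 17.2402/(6 × 0.138889) = 20.6882
P₀ = 1/(6.9201 + 20.6882) = 0.03622
Lq = P₀·a^3·ρ / (3!(1-ρ)²) = 0.03622095 × 17.24016 × 0.8611111 / (6 × 0.01929012) = 4.6459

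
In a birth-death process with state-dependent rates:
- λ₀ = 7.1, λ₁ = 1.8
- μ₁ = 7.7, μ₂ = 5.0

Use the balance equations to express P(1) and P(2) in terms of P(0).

Balance equations:
State 0: λ₀P₀ = μ₁P₁ → P₁ = (λ₀/μ₁)P₀ = (7.1/7.7)P₀ = 0.9221P₀
State 1: P₂ = (λ₀λ₁)/(μ₁μ₂)P₀ = (7.1×1.8)/(7.7×5.0)P₀ = 0.3319P₀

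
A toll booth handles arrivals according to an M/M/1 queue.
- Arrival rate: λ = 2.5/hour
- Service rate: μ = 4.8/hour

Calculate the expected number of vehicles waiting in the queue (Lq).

ρ = λ/μ = 2.5/4.8 = 0.5208
For M/M/1: Lq = λ²/(μ(μ-λ))
Lq = 6.25/(4.8 × 2.30)
Lq = 0.5661 vehicles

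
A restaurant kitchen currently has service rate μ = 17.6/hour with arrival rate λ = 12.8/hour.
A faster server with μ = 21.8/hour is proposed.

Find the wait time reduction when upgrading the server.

System 1: ρ₁ = 12.8/17.6 = 0.7273, W₁ = 1/(17.6-12.8) = 0.20833
System 2: ρ₂ = 12.8/21.8 = 0.5872, W₂ = 1/(21.8-12.8) = 0.11111
Improvement: (W₁-W₂)/W₁ = (0.20833-0.11111)/0.20833 = 46.67%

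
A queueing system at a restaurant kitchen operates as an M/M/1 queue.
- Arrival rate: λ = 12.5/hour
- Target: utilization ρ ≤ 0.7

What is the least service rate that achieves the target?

ρ = λ/μ, so μ = λ/ρ
μ ≥ 12.5/0.7 = 17.8571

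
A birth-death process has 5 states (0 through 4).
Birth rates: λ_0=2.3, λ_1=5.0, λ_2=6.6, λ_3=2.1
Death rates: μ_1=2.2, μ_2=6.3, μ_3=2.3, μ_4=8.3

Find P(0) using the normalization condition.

Ratios P(n)/P(0) = (λ₀···λₙ₋₁)/(μ₁···μₙ):
P(1)/P(0) = (2.3)/(2.2) = 1.04545
P(2)/P(0) = (2.3×5.0)/(2.2×6.3) = 0.829726
P(3)/P(0) = (2.3×5.0×6.6)/(2.2×6.3×2.3) = 2.38095
P(4)/P(0) = (2.3×5.0×6.6×2.1)/(2.2×6.3×2.3×8.3) = 0.602410

Normalization: ∑ P(n) = 1
P(0) × (1.00000 + 1.04545 + 0.829726 + 2.38095 + 0.602410) = 1
P(0) × 5.8585 = 1
P(0) = 1/5.8585 = 0.1707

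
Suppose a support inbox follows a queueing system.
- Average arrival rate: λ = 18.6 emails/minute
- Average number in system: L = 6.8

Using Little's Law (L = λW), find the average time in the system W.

Little's Law: L = λW, so W = L/λ
W = 6.8/18.6 = 0.3656 minutes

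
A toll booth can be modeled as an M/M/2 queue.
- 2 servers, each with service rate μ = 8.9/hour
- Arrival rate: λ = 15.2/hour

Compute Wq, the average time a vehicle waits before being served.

Traffic intensity: ρ = λ/(cμ) = 15.2/(2×8.9) = 0.8539
Since ρ = 0.8539 < 1, system is stable.
Offered load a = λ/μ = cρ = 15.2/8.9 = 1.7079
P₀ = [ Σₙ₌₀^1 aⁿ/n! + a^2/(2!(1-ρ)) ]⁻¹
Σ = a^0/0! + a^1/1! = 1.0000 + 1.7079 = 2.7079
a^2/(2!(1-ρ)) = 2.916803/(2 × 0.1460674) = 9.9844
P₀ = 1/(2.7079 + 9.9844) = 0.07879
Lq = P₀·a^2·ρ / (2!(1-ρ)²) = 0.0787879 × 2.91680 × 0.853933 / (2 × 0.0213357) = 4.5989
Wq = Lq/λ = 4.5989/15.2 = 0.3026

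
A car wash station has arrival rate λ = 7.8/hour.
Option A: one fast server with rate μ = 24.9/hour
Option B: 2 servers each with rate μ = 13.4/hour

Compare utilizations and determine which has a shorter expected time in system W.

Option A: single server μ = 24.9 (M/M/1)
  ρ_A = 7.8/24.9 = 0.3133
  W_A = 1/(μ-λ) = 1/(24.9-7.8) = 1/17.10 = 0.05848

Option B: 2 servers μ = 13.4 (M/M/2)
  ρ_B = λ/(cμ) = 7.8/(2×13.4) = 0.2910
  Offered load a = λ/μ = cρ = 7.8/13.4 = 0.5821
  P₀ = [ Σₙ₌₀^1 aⁿ/n! + a^2/(2!(1-ρ)) ]⁻¹
  Σ = a^0/0! + a^1/1! = 1.0000 + 0.5821 = 1.5821
  a^2/(2!(1-ρ)) = 0.33883/(2 × 0.70896) = 0.2390
  P₀ = 1/(1.5821 + 0.2390) = 0.5491
  Lq = P₀·a^2·ρ / (2!(1-ρ)²) = 0.54913 × 0.33883 × 0.29104 / (2 × 0.50262) = 0.05387
  Wq_B = Lq/λ = 0.05387/7.8 = 0.0069064
  W_B = Wq_B + 1/μ = 0.0069064 + 0.074627 = 0.08153

Since W_A = 0.05848 < W_B = 0.08153, Option A (single fast server) has the shorter time in system.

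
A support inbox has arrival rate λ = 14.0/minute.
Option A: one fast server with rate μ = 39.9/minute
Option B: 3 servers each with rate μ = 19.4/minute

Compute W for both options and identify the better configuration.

Option A: single server μ = 39.9 (M/M/1)
  ρ_A = 14.0/39.9 = 0.3509
  W_A = 1/(μ-λ) = 1/(39.9-14.0) = 1/25.90 = 0.03861

Option B: 3 servers μ = 19.4 (M/M/3)
  ρ_B = λ/(cμ) = 14.0/(3×19.4) = 0.2405
  Offered load a = λ/μ = cρ = 14.0/19.4 = 0.7216
  P₀ = [ Σₙ₌₀^2 aⁿ/n! + a^3/(3!(1-ρ)) ]⁻¹
  Σ = a^0/0! + a^1/1! + a^2/2! = 1.0000 + 0.7216 + 0.2604 = 1.9820
  a^3/(3!(1-ρ)) = 0.37582/(6 × 0.75945) = 0.08248
  P₀ = 1/(1.9820 + 0.08248) = 0.4844
  Lq = P₀·a^3·ρ / (3!(1-ρ)²) = 0.4844 × 0.3758 × 0.2405 / (6 × 0.5768) = 0.01265
  Wq_B = Lq/λ = 0.0126537/14.0 = 0.0009038
  W_B = Wq_B + 1/μ = 0.0009038 + 0.05155 = 0.05245

Since W_A = 0.03861 < W_B = 0.05245, Option A (single fast server) has the shorter time in system.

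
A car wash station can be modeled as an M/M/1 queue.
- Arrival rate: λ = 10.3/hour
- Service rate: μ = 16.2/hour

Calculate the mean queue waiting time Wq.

First, compute utilization: ρ = λ/μ = 10.3/16.2 = 0.6358
For M/M/1: Wq = λ/(μ(μ-λ))
Wq = 10.3/(16.2 × (16.2-10.3))
Wq = 10.3/(16.2 × 5.90)
Wq = 0.1078 hours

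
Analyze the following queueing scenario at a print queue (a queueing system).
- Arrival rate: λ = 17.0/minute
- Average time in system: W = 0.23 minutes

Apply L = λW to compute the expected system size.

Little's Law: L = λW
L = 17.0 × 0.23 = 3.9100 jobs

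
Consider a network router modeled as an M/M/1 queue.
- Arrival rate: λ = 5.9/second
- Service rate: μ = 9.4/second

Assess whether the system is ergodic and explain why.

Stability requires ρ = λ/(cμ) < 1
ρ = 5.9/(1 × 9.4) = 5.9/9.40 = 0.6277
Since 0.6277 < 1, the system is STABLE.
The server is busy 62.77% of the time.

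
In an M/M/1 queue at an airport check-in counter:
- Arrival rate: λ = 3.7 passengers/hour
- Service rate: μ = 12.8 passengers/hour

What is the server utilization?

Server utilization: ρ = λ/μ
ρ = 3.7/12.8 = 0.2891
The server is busy 28.91% of the time.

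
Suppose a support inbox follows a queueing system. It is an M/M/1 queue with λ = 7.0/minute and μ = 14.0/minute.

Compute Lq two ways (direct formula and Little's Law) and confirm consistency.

Method 1 (direct): Lq = λ²/(μ(μ-λ)) = 49.00/(14.0 × 7.00) = 0.5000

Method 2 (Little's Law):
W = 1/(μ-λ) = 1/7.00 = 0.14286
Wq = W - 1/μ = 0.14286 - 0.071429 = 0.07143
Lq = λWq = 7.0 × 0.07143 = 0.5000 ✔ (matches Method 1)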